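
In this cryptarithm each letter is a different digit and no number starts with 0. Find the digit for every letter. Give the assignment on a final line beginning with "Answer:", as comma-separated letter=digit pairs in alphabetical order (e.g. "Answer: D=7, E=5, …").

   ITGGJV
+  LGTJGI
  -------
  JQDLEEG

Step 1. [col 1: V + I ≡ G (mod 10)] V=2 is one option consistent with column 1 (V + I ≡ G (mod 10), carry-in 0) — take it. So V=2.
Step 2. [J] the sum has 7 digits but both addends have 6; that extra leading digit J is the final carry, namely 1 ⇒ J=1.
Step 3. [col 1: V + I ≡ G (mod 10)] no forcing yet in column 1 (carry-in 0); I=6 is free and consistent — try it, so I=6.
Step 4. [col 1: V + I ≡ G (mod 10)] in column 1 we have V+I≡G with carry-in 0; given V=2, I=6 and digits 1,2,6 already taken and all letters distinct, that pins G to 8, so G=8.
Step 5. [col 2: J + G ≡ E (mod 10)] from column 2 (J=1, G=8, carry-in 0, digits 1,2,6,8 already taken and all letters distinct): E must equal 9. So E=9.
Step 6. [col 4: G + T ≡ L (mod 10)] column 4 (G + T ≡ L (mod 10), carry-in 0) doesn't pin L yet; pick L=3 and continue, so L=3.
Step 7. [col 4: G + T ≡ L (mod 10)] column 4: given G=8, L=3, carry-in 0, and digits 1,2,3,6,8,9 already taken and all letters distinct, G+T≡L (mod 10) forces T=5 ⇒ T=5.
Step 8. [col 5: T + G ≡ D (mod 10)] in column 5 we have T+G≡D with carry-in 1; given T=5, G=8 and digits 1,2,3,5,6,8,9 already taken and all letters distinct, that pins D to 4 ⇒ D=4.
Step 9. [col 6: I + L ≡ Q (mod 10)] in column 6 we have I+L≡Q with carry-in 1; given I=6, L=3 and digits 1,2,3,4,5,6,8,9 already taken and all letters distinct, that pins Q to 0. So Q=0.

Answer: D=4, E=9, G=8, I=6, J=1, L=3, Q=0, T=5, V=2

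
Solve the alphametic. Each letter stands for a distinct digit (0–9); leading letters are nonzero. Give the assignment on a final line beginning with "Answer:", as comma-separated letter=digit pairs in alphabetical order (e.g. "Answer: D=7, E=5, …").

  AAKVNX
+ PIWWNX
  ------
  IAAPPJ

Step 1. [col 1: X + X ≡ J (mod 10)] J=8 is one option consistent with column 1 (X + X ≡ J (mod 10), carry-in 0) — take it, so J=8.
Step 2. [col 1: X + X ≡ J (mod 10)] column 1 (X + X ≡ J (mod 10), carry-in 0) doesn't pin X yet; pick X=4 and continue, so X=4.
Step 3. [col 2: N + N ≡ P (mod 10)] several values work for N in column 2 (N + N ≡ P (mod 10), carry-in 0); try N=3, so N=3.
Step 4. [col 2: N + N ≡ P (mod 10)] in column 2 we have N+N≡P with carry-in 0; given N=3 and digits 3,4,8 already taken and all letters distinct, that pins P to 6 ⇒ P=6.
Step 5. [col 3: V + W ≡ P (mod 10)] V=1 is one option consistent with column 3 (V + W ≡ P (mod 10), carry-in 0) — take it ⇒ V=1.
Step 6. [col 3: V + W ≡ P (mod 10)] in column 3 we have V+W≡P with carry-in 0; given V=1, P=6 and digits 1,3,4,6,8 already taken and all letters distinct, that pins W to 5. So W=5.
Step 7. [col 4: K + W ≡ A (mod 10)] no forcing yet in column 4 (carry-in 0); A=2 is free and consistent — try it, so A=2.
Step 8. [col 4: K + W ≡ A (mod 10)] from column 4 (W=5, A=2, carry-in 0, digits 1,2,3,4,5,6,8 already taken and all letters distinct): K must equal 7. So K=7.
Step 9. [col 5: A + I ≡ A (mod 10)] column 5: given A=2, carry-in 1, and digits 1,2,3,4,5,6,7,8 already taken and all letters distinct, A+I≡A (mod 10) forces I=9, so I=9.

Answer: A=2, I=9, J=8, K=7, N=3, P=6, V=1, W=5, X=4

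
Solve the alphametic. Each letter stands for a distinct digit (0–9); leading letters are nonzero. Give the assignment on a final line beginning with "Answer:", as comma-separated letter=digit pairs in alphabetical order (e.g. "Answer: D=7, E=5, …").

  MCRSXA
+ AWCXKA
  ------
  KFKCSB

Step 1. [col 1: A + A ≡ B (mod 10)] column 1 (A + A ≡ B (mod 10), carry-in 0) doesn't pin B yet; pick B=4 and continue ⇒ B=4.
Step 2. [col 1: A + A ≡ B (mod 10)] several values work for A in column 1 (A + A ≡ B (mod 10), carry-in 0); try A=2 ⇒ A=2.
Step 3. [col 2: X + K ≡ S (mod 10)] several values work for K in column 2 (X + K ≡ S (mod 10), carry-in 0); try K=5 ⇒ K=5.
Step 4. [col 2: X + K ≡ S (mod 10)] column 2 (X + K ≡ S (mod 10), carry-in 0) doesn't pin S yet; pick S=1 and continue, so S=1.
Step 5. [col 2: X + K ≡ S (mod 10)] column 2: given K=5, S=1, carry-in 0, and digits 1,2,4,5 already taken and all letters distinct, X+K≡S (mod 10) forces X=6, so X=6.
Step 6. [col 3: S + X ≡ C (mod 10)] column 3 reads S+X+carry(1)=C with S=1, X=6; with digits 1,2,4,5,6 already taken and all letters distinct, the only value for C is 8, so C=8.
Step 7. [col 4: R + C ≡ K (mod 10)] in column 4 we have R+C≡K with carry-in 0; given C=8, K=5 and digits 1,2,4,5,6,8 already taken and all letters distinct, that pins R to 7, so R=7.
Step 8. [col 5: C + W ≡ F (mod 10)] in column 5 we have C+W≡F with carry-in 1; given C=8 and digits 1,2,4,5,6,7,8 already taken and all letters distinct, that pins F to 9, so F=9.
Step 9. [col 5: C + W ≡ F (mod 10)] column 5: given C=8, F=9, carry-in 1, and digits 1,2,4,5,6,7,8,9 already taken and all letters distinct, C+W≡F (mod 10) forces W=0. So W=0.
Step 10. [col 6: M + A ≡ K (mod 10)] from column 6 (A=2, K=5, carry-in 0, digits 0,1,2,4,5,6,7,8,9 already taken and all letters distinct): M must equal 3, so M=3.

Answer: A=2, B=4, C=8, F=9, K=5, M=3, R=7, S=1, W=0, X=6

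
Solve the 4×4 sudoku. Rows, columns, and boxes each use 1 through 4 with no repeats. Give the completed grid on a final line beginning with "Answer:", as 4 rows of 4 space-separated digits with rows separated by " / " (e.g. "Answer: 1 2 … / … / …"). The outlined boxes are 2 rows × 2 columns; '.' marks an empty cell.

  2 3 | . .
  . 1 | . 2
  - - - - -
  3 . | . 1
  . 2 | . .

Step 1. [r1c4∈{4}] r1c4 is down to just 4 ⇒ r1c4=4.
Step 2. [r3c2∈{4}] nothing but 4 survives at r3c2. So r3c2=4.
Step 3. [r2c3∈{3}] only 3 remains possible at r2c3 ⇒ r2c3=3.
Step 4. [r2c1∈{4}] r2c1's peers cover all but 4 ⇒ r2c1=4.
Step 5. [r4c3∈{4}] nothing but 4 survives at r4c3. So r4c3=4.
Step 6. [r4c4∈{3}] r4c4 is down to just 3, so r4c4=3.
Step 7. [r4c1∈{1}] r4c1's peers cover all but 1 ⇒ r4c1=1.
Step 8. [r3c3∈{2}] only 2 remains possible at r3c3 ⇒ r3c3=2.
Step 9. [r1c3∈{1}] r1c3's peers cover all but 1 ⇒ r1c3=1.

Answer: 2 3 1 4 / 4 1 3 2 / 3 4 2 1 / 1 2 4 3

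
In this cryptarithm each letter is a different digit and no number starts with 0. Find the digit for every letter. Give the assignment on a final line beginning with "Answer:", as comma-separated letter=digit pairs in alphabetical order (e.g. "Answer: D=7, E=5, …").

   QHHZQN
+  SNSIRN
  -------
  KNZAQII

Step 1. [col 1: N + N ≡ I (mod 10)] several values work for N in column 1 (N + N ≡ I (mod 10), carry-in 0); try N=2 ⇒ N=2.
Step 2. [col 1: N + N ≡ I (mod 10)] column 1 reads N+N+carry(0)=I with N=2; with digits 2 already taken and all letters distinct, the only value for I is 4 ⇒ I=4.
Step 3. [K] K is the leading digit of a 7-digit sum of two 6-digit numbers; the final carry is exactly 1. So K=1.
Step 4. [col 2: Q + R ≡ I (mod 10)] column 2 (Q + R ≡ I (mod 10), carry-in 0) doesn't pin R yet; pick R=9 and continue, so R=9.
Step 5. [col 2: Q + R ≡ I (mod 10)] column 2: given R=9, I=4, carry-in 0, and digits 1,2,4,9 already taken and all letters distinct, Q+R≡I (mod 10) forces Q=5 ⇒ Q=5.
Step 6. [col 3: Z + I ≡ Q (mod 10)] column 3: given I=4, Q=5, carry-in 1, and digits 1,2,4,5,9 already taken and all letters distinct, Z+I≡Q (mod 10) forces Z=0, so Z=0.
Step 7. [col 4: H + S ≡ A (mod 10)] column 4: given nothing yet, carry-in 0, and digits 0,1,2,4,5,9 already taken and all letters distinct, H+S≡A (mod 10) forces A=3 ⇒ A=3.
Step 8. [col 4: H + S ≡ A (mod 10)] several values work for S in column 4 (H + S ≡ A (mod 10), carry-in 0); try S=6 ⇒ S=6.
Step 9. [col 4: H + S ≡ A (mod 10)] in column 4 we have H+S≡A with carry-in 0; given S=6, A=3 and digits 0,1,2,3,4,5,6,9 already taken and all letters distinct, that pins H to 7, so H=7.

Answer: A=3, H=7, I=4, K=1, N=2, Q=5, R=9, S=6, Z=0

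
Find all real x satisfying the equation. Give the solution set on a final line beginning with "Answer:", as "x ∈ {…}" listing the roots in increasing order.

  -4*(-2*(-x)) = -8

Step 1. [-4*(-2*(-x)) = -8] -4 out front; divide by -4, so div: -2*(-x) = 2.
Step 2. [-2*(-x) = 2] -2 out front; divide by -2, so div: -x = -1.
Step 3. [-x = -1] flip signs both sides ⇒ neg: x = 1.

Answer: x ∈ {1}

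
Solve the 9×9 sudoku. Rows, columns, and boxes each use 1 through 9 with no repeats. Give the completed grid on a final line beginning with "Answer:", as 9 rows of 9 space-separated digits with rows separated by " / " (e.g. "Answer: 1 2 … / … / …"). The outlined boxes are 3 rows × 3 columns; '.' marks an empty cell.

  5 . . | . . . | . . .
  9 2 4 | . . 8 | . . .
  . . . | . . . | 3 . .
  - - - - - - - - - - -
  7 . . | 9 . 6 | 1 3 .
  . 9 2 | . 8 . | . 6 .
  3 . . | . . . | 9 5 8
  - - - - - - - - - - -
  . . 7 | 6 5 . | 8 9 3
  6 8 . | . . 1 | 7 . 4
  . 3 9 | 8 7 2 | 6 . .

Step 1. [r1c7∈{2,4}] r1c7 is the only open cell in col 7 admitting 2 ⇒ r1c7=2.
Step 2. [r7c6∈{4}] r7c6's peers cover all but 4 ⇒ r7c6=4.
Step 3. [r1c3∈{1,3,6,8}] r1c3 is the only open cell in col 3 admitting 3. So r1c3=3.
Step 4. [r5c9∈{7}] r5c9 is down to just 7. So r5c9=7.
Step 5. [r7c2∈{1}] r7c2 has the single candidate 1 ⇒ r7c2=1.
Step 6. [r9c8∈{1}] only 1 remains possible at r9c8 ⇒ r9c8=1.
Step 7. [r1c8∈{4,7,8}] row 1 places 8 nowhere but r1c8, so r1c8=8.
Step 8. [r6c6∈{7}] nothing but 7 survives at r6c6, so r6c6=7.
Step 9. [r1c6∈{9}] r1c6 is down to just 9 ⇒ r1c6=9.
Step 10. [r3c6∈{5}] r3c6 has the single candidate 5. So r3c6=5.
Step 11. [r3c8∈{4,7}] in col 8, 4 fits only at r3c8. So r3c8=4.
Step 12. [r8c4∈{3}] r8c4 has the single candidate 3, so r8c4=3.
Step 13. [r5c7∈{4}] only 4 remains possible at r5c7. So r5c7=4.
Step 14. [r5c1∈{1}] nothing but 1 survives at r5c1 ⇒ r5c1=1.
Step 15. [r3c3∈{1,6,8}] across col 3, 1 lands solely at r3c3 ⇒ r3c3=1.
Step 16. [r2c5∈{1,3,6}] across row 2, 3 lands solely at r2c5 ⇒ r2c5=3.
Step 17. [r2c9∈{1,5,6}] 6 has one home in row 2: r2c9, so r2c9=6.
Step 18. [r2c4∈{1,7}] r2c4 is the only open cell in row 2 admitting 1. So r2c4=1.
Step 19. [r6c5∈{1,2,4}] r6c5 is the only open cell in row 6 admitting 1 ⇒ r6c5=1.
Step 20. [r6c4∈{2,4}] r6c4 is the only open cell in row 6 admitting 2 ⇒ r6c4=2.
Step 21. [r4c5∈{4}] nothing but 4 survives at r4c5. So r4c5=4.
Step 22. [r3c4∈{7}] r3c4's peers cover all but 7. So r3c4=7.
Step 23. [r3c2∈{6}] nothing but 6 survives at r3c2 ⇒ r3c2=6.
Step 24. [r4c3∈{5,8}] 8 has one home in row 4: r4c3. So r4c3=8.
Step 25. [r1c5∈{6}] r1c5 is down to just 6. So r1c5=6.
Step 26. [r8c5∈{9}] r8c5 is down to just 9. So r8c5=9.
Step 27. [r6c2∈{4}] r6c2 is down to just 4 ⇒ r6c2=4.
Step 28. [r3c9∈{9}] r3c9 is down to just 9, so r3c9=9.
Step 29. [r7c1∈{2}] only 2 remains possible at r7c1, so r7c1=2.
Step 30. [r1c9∈{1}] r1c9 has the single candidate 1, so r1c9=1.
Step 31. [r8c3∈{5}] only 5 remains possible at r8c3. So r8c3=5.
Step 32. [r1c4∈{4}] r1c4's peers cover all but 4. So r1c4=4.
Step 33. [r6c3∈{6}] nothing but 6 survives at r6c3. So r6c3=6.
Step 34. [r5c6∈{3}] only 3 remains possible at r5c6 ⇒ r5c6=3.
Step 35. [r4c2∈{5}] nothing but 5 survives at r4c2 ⇒ r4c2=5.
Step 36. [r5c4∈{5}] r5c4 has the single candidate 5. So r5c4=5.
Step 37. [r9c1∈{4}] r9c1 is down to just 4 ⇒ r9c1=4.
Step 38. [r2c8∈{7}] r2c8 has the single candidate 7. So r2c8=7.
Step 39. [r9c9∈{5}] nothing but 5 survives at r9c9, so r9c9=5.
Step 40. [r3c5∈{2}] r3c5's peers cover all but 2 ⇒ r3c5=2.
Step 41. [r3c1∈{8}] r3c1's peers cover all but 8. So r3c1=8.
Step 42. [r4c9∈{2}] r4c9 is down to just 2. So r4c9=2.
Step 43. [r2c7∈{5}] r2c7's peers cover all but 5 ⇒ r2c7=5.
Step 44. [r1c2∈{7}] nothing but 7 survives at r1c2 ⇒ r1c2=7.
Step 45. [r8c8∈{2}] r8c8's peers cover all but 2, so r8c8=2.

Answer: 5 7 3 4 6 9 2 8 1 / 9 2 4 1 3 8 5 7 6 / 8 6 1 7 2 5 3 4 9 / 7 5 8 9 4 6 1 3 2 / 1 9 2 5 8 3 4 6 7 / 3 4 6 2 1 7 9 5 8 / 2 1 7 6 5 4 8 9 3 / 6 8 5 3 9 1 7 2 4 / 4 3 9 8 7 2 6 1 5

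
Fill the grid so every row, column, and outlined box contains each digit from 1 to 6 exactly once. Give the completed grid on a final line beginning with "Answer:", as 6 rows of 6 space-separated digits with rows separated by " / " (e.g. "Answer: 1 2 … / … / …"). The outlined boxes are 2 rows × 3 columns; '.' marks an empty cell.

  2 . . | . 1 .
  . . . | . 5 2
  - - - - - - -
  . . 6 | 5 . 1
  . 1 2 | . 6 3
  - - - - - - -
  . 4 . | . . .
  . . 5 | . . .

Step 1. [r4c4∈{4}] only 4 remains possible at r4c4, so r4c4=4.
Step 2. [r3c2∈{3}] nothing but 3 survives at r3c2. So r3c2=3.
Step 3. [r2c2∈{6}] r2c2 is down to just 6. So r2c2=6.
Step 4. [r2c4∈{3}] r2c4 is down to just 3. So r2c4=3.
Step 5. [r1c4∈{6}] r1c4's peers cover all but 6, so r1c4=6.
Step 6. [r6c5∈{2,3,4}] col 5 places 4 nowhere but r6c5. So r6c5=4.
Step 7. [r6c1∈{1,3,6}] row 6 places 3 nowhere but r6c1, so r6c1=3.
Step 8. [r5c3∈{1}] r5c3's peers cover all but 1. So r5c3=1.
Step 9. [r5c4∈{2}] r5c4 has the single candidate 2, so r5c4=2.
Step 10. [r2c3∈{4}] r2c3 has the single candidate 4 ⇒ r2c3=4.
Step 11. [r5c6∈{5,6}] row 5 places 5 nowhere but r5c6 ⇒ r5c6=5.
Step 12. [r1c6∈{4}] r1c6 has the single candidate 4 ⇒ r1c6=4.
Step 13. [r3c1∈{4}] r3c1's peers cover all but 4 ⇒ r3c1=4.
Step 14. [r6c6∈{6}] nothing but 6 survives at r6c6, so r6c6=6.
Step 15. [r1c3∈{3}] nothing but 3 survives at r1c3 ⇒ r1c3=3.
Step 16. [r3c5∈{2}] r3c5 has the single candidate 2. So r3c5=2.
Step 17. [r6c2∈{2}] r6c2 has the single candidate 2. So r6c2=2.
Step 18. [r5c5∈{3}] r5c5 has the single candidate 3. So r5c5=3.
Step 19. [r6c4∈{1}] r6c4 has the single candidate 1. So r6c4=1.
Step 20. [r4c1∈{5}] r4c1's peers cover all but 5. So r4c1=5.
Step 21. [r5c1∈{6}] r5c1 has the single candidate 6 ⇒ r5c1=6.
Step 22. [r1c2∈{5}] r1c2's peers cover all but 5, so r1c2=5.
Step 23. [r2c1∈{1}] r2c1's peers cover all but 1, so r2c1=1.

Answer: 2 5 3 6 1 4 / 1 6 4 3 5 2 / 4 3 6 5 2 1 / 5 1 2 4 6 3 / 6 4 1 2 3 5 / 3 2 5 1 4 6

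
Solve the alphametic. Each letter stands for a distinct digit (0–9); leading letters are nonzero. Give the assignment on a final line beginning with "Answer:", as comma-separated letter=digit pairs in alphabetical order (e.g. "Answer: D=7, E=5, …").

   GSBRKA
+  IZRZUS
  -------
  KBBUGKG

Step 1. [K] adding two 6-digit numbers gives at most 6+1 digits, and here it does — K is that final carry and must be 1. So K=1.
Step 2. [col 1: A + S ≡ G (mod 10)] no forcing yet in column 1 (carry-in 0); A=5 is free and consistent — try it. So A=5.
Step 3. [col 1: A + S ≡ G (mod 10)] no forcing yet in column 1 (carry-in 0); S=2 is free and consistent — try it. So S=2.
Step 4. [col 1: A + S ≡ G (mod 10)] column 1: given A=5, S=2, carry-in 0, and digits 1,2,5 already taken and all letters distinct, A+S≡G (mod 10) forces G=7, so G=7.
Step 5. [col 2: K + U ≡ K (mod 10)] in column 2 we have K+U≡K with carry-in 0; given K=1 and digits 1,2,5,7 already taken and all letters distinct, that pins U to 0. So U=0.
Step 6. [col 3: R + Z ≡ G (mod 10)] no forcing yet in column 3 (carry-in 0); R=4 is free and consistent — try it. So R=4.
Step 7. [col 3: R + Z ≡ G (mod 10)] from column 3 (R=4, G=7, carry-in 0, digits 0,1,2,4,5,7 already taken and all letters distinct): Z must equal 3. So Z=3.
Step 8. [col 4: B + R ≡ U (mod 10)] from column 4 (R=4, U=0, carry-in 0, digits 0,1,2,3,4,5,7 already taken and all letters distinct): B must equal 6. So B=6.
Step 9. [col 6: G + I ≡ B (mod 10)] column 6 reads G+I+carry(0)=B with G=7, B=6; with digits 0,1,2,3,4,5,6,7 already taken and all letters distinct, the only value for I is 9 ⇒ I=9.

Answer: A=5, B=6, G=7, I=9, K=1, R=4, S=2, U=0, Z=3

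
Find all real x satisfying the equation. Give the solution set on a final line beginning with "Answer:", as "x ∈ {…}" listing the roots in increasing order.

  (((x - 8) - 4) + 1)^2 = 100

Step 1. [(((x - 8) - 4) + 1)^2 = 100] LHS squared, RHS 100 ≥ 0: apply √ (±) ⇒ sqrt: ((x - 8) - 4) + 1 = 10 or -10.
Step 2. [((x - 8) - 4) + 1 = 10 or -10] subtract 1: x sits inside (… + 1), so sub: (x - 8) - 4 = 9 or -11.
Step 3. [(x - 8) - 4 = 9 or -11] add 4: x sits inside (… - 4) ⇒ sub: x - 8 = 13 or -7.
Step 4. [x - 8 = 13 or -7] add 8: x sits inside (… - 8), so sub: x = 21 or 1.

Answer: x ∈ {1, 21}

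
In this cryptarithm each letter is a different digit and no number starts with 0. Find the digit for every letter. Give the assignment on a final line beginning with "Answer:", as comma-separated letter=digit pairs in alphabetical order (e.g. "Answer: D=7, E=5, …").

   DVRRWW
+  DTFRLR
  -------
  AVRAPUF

Step 1. [col 1: W + R ≡ F (mod 10)] several values work for W in column 1 (W + R ≡ F (mod 10), carry-in 0); try W=5 ⇒ W=5.
Step 2. [col 1: W + R ≡ F (mod 10)] several values work for R in column 1 (W + R ≡ F (mod 10), carry-in 0); try R=3, so R=3.
Step 3. [col 1: W + R ≡ F (mod 10)] column 1: given W=5, R=3, carry-in 0, and digits 3,5 already taken and all letters distinct, W+R≡F (mod 10) forces F=8 ⇒ F=8.
Step 4. [A] A is the leading digit of a 7-digit sum of two 6-digit numbers; the final carry is exactly 1 ⇒ A=1.
Step 5. [col 2: W + L ≡ U (mod 10)] column 2 (W + L ≡ U (mod 10), carry-in 0) doesn't pin L yet; pick L=9 and continue, so L=9.
Step 6. [col 2: W + L ≡ U (mod 10)] from column 2 (W=5, L=9, carry-in 0, digits 1,3,5,8,9 already taken and all letters distinct): U must equal 4 ⇒ U=4.
Step 7. [col 3: R + R ≡ P (mod 10)] column 3 reads R+R+carry(1)=P with R=3; with digits 1,3,4,5,8,9 already taken and all letters distinct, the only value for P is 7 ⇒ P=7.
Step 8. [col 5: V + T ≡ R (mod 10)] V=2 is one option consistent with column 5 (V + T ≡ R (mod 10), carry-in 1) — take it ⇒ V=2.
Step 9. [col 5: V + T ≡ R (mod 10)] column 5 reads V+T+carry(1)=R with V=2, R=3; with digits 1,2,3,4,5,7,8,9 already taken and all letters distinct, the only value for T is 0, so T=0.
Step 10. [col 6: D + D ≡ V (mod 10)] column 6: given V=2, carry-in 0, and digits 0,1,2,3,4,5,7,8,9 already taken and all letters distinct, D+D≡V (mod 10) forces D=6, so D=6.

Answer: A=1, D=6, F=8, L=9, P=7, R=3, T=0, U=4, V=2, W=5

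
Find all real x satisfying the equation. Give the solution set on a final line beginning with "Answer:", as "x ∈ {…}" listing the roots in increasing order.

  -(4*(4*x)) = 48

Step 1. [-(4*(4*x)) = 48] LHS negated; negate both sides. So neg: 4*(4*x) = -48.
Step 2. [4*(4*x) = -48] leading coefficient 4: divide by 4, so div: 4*x = -12.
Step 3. [4*x = -12] leading coefficient 4: divide by 4, so div: x = -3.

Answer: x ∈ {-3}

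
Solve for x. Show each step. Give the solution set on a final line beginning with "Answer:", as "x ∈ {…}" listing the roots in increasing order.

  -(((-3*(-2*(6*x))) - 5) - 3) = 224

Step 1. [-(((-3*(-2*(6*x))) - 5) - 3) = 224] leading − — multiply by −1. So neg: ((-3*(-2*(6*x))) - 5) - 3 = -224.
Step 2. [((-3*(-2*(6*x))) - 5) - 3 = -224] the outer -3 inverts by adding 3, so sub: (-3*(-2*(6*x))) - 5 = -221.
Step 3. [(-3*(-2*(6*x))) - 5 = -221] -5 is outermost — add 5 both sides ⇒ sub: -3*(-2*(6*x)) = -216.
Step 4. [-3*(-2*(6*x)) = -216] -3·(inner) — divide through by -3, so div: -2*(6*x) = 72.
Step 5. [-2*(6*x) = 72] -2·(inner) — divide through by -2 ⇒ div: 6*x = -36.
Step 6. [6*x = -36] leading coefficient 6: divide by 6, so div: x = -6.

Answer: x ∈ {-6}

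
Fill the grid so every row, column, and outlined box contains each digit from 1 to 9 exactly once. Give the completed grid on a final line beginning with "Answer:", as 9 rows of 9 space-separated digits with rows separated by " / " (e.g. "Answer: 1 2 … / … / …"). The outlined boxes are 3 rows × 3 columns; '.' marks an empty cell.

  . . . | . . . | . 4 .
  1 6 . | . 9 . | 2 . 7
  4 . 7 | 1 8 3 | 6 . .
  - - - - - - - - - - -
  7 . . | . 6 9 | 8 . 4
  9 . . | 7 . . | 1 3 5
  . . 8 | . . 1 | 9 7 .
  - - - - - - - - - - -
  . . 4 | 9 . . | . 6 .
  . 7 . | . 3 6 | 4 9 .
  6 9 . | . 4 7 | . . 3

Step 1. [r3c2∈{2,5}] in row 3, 2 fits only at r3c2. So r3c2=2.
Step 2. [r5c5∈{2}] only 2 remains possible at r5c5, so r5c5=2.
Step 3. [r6c5∈{5}] nothing but 5 survives at r6c5 ⇒ r6c5=5.
Step 4. [r9c8∈{1,2,5,8}] in col 8, 1 fits only at r9c8, so r9c8=1.
Step 5. [r2c3∈{3,5}] in row 2, 3 fits only at r2c3, so r2c3=3.
Step 6. [r9c7∈{5}] r9c7 is down to just 5. So r9c7=5.
Step 7. [r9c3∈{2}] r9c3 has the single candidate 2. So r9c3=2.
Step 8. [r8c3∈{1,5}] row 8 places 1 nowhere but r8c3, so r8c3=1.
Step 9. [r4c4∈{3}] r4c4 is down to just 3, so r4c4=3.
Step 10. [r6c4∈{4}] only 4 remains possible at r6c4, so r6c4=4.
Step 11. [r2c4∈{5}] only 5 remains possible at r2c4 ⇒ r2c4=5.
Step 12. [r8c1∈{5,8}] across row 8, 5 lands solely at r8c1. So r8c1=5.
Step 13. [r1c1∈{8}] only 8 remains possible at r1c1. So r1c1=8.
Step 14. [r7c2∈{3,8}] r7c2 is the only open cell in col 2 admitting 8 ⇒ r7c2=8.
Step 15. [r7c9∈{2}] r7c9 has the single candidate 2 ⇒ r7c9=2.
Step 16. [r1c2∈{5}] r1c2's peers cover all but 5, so r1c2=5.
Step 17. [r8c4∈{2,8}] across row 8, 2 lands solely at r8c4 ⇒ r8c4=2.
Step 18. [r6c1∈{2,3}] r6c1 is the only open cell in row 6 admitting 2 ⇒ r6c1=2.
Step 19. [r3c9∈{9}] only 9 remains possible at r3c9. So r3c9=9.
Step 20. [r2c6∈{4}] r2c6's peers cover all but 4 ⇒ r2c6=4.
Step 21. [r7c6∈{5}] r7c6 is down to just 5 ⇒ r7c6=5.
Step 22. [r7c1∈{3}] r7c1 is down to just 3, so r7c1=3.
Step 23. [r1c4∈{6}] r1c4's peers cover all but 6, so r1c4=6.
Step 24. [r7c7∈{7}] only 7 remains possible at r7c7. So r7c7=7.
Step 25. [r6c2∈{3}] r6c2 is down to just 3 ⇒ r6c2=3.
Step 26. [r2c8∈{8}] r2c8 has the single candidate 8. So r2c8=8.
Step 27. [r8c9∈{8}] r8c9's peers cover all but 8 ⇒ r8c9=8.
Step 28. [r5c3∈{6}] only 6 remains possible at r5c3 ⇒ r5c3=6.
Step 29. [r1c5∈{7}] only 7 remains possible at r1c5. So r1c5=7.
Step 30. [r1c3∈{9}] only 9 remains possible at r1c3 ⇒ r1c3=9.
Step 31. [r4c3∈{5}] only 5 remains possible at r4c3 ⇒ r4c3=5.
Step 32. [r6c9∈{6}] nothing but 6 survives at r6c9. So r6c9=6.
Step 33. [r3c8∈{5}] r3c8's peers cover all but 5 ⇒ r3c8=5.
Step 34. [r1c7∈{3}] only 3 remains possible at r1c7 ⇒ r1c7=3.
Step 35. [r4c8∈{2}] nothing but 2 survives at r4c8, so r4c8=2.
Step 36. [r5c2∈{4}] r5c2's peers cover all but 4 ⇒ r5c2=4.
Step 37. [r9c4∈{8}] only 8 remains possible at r9c4. So r9c4=8.
Step 38. [r1c6∈{2}] r1c6 has the single candidate 2 ⇒ r1c6=2.
Step 39. [r5c6∈{8}] r5c6's peers cover all but 8 ⇒ r5c6=8.
Step 40. [r1c9∈{1}] only 1 remains possible at r1c9, so r1c9=1.
Step 41. [r4c2∈{1}] nothing but 1 survives at r4c2 ⇒ r4c2=1.
Step 42. [r7c5∈{1}] r7c5 has the single candidate 1 ⇒ r7c5=1.

Answer: 8 5 9 6 7 2 3 4 1 / 1 6 3 5 9 4 2 8 7 / 4 2 7 1 8 3 6 5 9 / 7 1 5 3 6 9 8 2 4 / 9 4 6 7 2 8 1 3 5 / 2 3 8 4 5 1 9 7 6 / 3 8 4 9 1 5 7 6 2 / 5 7 1 2 3 6 4 9 8 / 6 9 2 8 4 7 5 1 3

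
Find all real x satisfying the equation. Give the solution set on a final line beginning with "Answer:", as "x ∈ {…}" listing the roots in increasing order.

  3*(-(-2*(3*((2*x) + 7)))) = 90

Step 1. [3*(-(-2*(3*((2*x) + 7)))) = 90] divide by the outer 3. So div: -(-2*(3*((2*x) + 7))) = 30.
Step 2. [-(-2*(3*((2*x) + 7))) = 30] leading − — multiply by −1 ⇒ neg: -2*(3*((2*x) + 7)) = -30.
Step 3. [-2*(3*((2*x) + 7)) = -30] divide by the outer -2, so div: 3*((2*x) + 7) = 15.
Step 4. [3*((2*x) + 7) = 15] 3·(inner) — divide through by 3, so div: (2*x) + 7 = 5.
Step 5. [(2*x) + 7 = 5] +7 is outermost — subtract 7 both sides. So sub: 2*x = -2.
Step 6. [2*x = -2] LHS = 2·(…); ÷2 both sides, so div: x = -1.

Answer: x ∈ {-1}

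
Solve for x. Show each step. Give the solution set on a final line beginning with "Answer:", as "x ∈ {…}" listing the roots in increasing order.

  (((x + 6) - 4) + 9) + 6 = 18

Step 1. [(((x + 6) - 4) + 9) + 6 = 18] 6 comes off first (subtract 6). So sub: ((x + 6) - 4) + 9 = 12.
Step 2. [((x + 6) - 4) + 9 = 12] subtract 9: x sits inside (… + 9), so sub: (x + 6) - 4 = 3.
Step 3. [(x + 6) - 4 = 3] add 4: x sits inside (… - 4) ⇒ sub: x + 6 = 7.
Step 4. [x + 6 = 7] peel the +6: subtract 6 from each side ⇒ sub: x = 1.

Answer: x ∈ {1}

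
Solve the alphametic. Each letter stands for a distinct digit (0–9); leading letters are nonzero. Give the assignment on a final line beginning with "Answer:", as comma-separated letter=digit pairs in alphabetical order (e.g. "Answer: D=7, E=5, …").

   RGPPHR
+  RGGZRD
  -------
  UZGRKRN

Step 1. [U] the sum has 7 digits but both addends have 6; that extra leading digit U is the final carry, namely 1 ⇒ U=1.
Step 2. [col 1: R + D ≡ N (mod 10)] no forcing yet in column 1 (carry-in 0); R=8 is free and consistent — try it ⇒ R=8.
Step 3. [col 1: R + D ≡ N (mod 10)] column 1 (R + D ≡ N (mod 10), carry-in 0) doesn't pin N yet; pick N=3 and continue ⇒ N=3.
Step 4. [col 1: R + D ≡ N (mod 10)] in column 1 we have R+D≡N with carry-in 0; given R=8, N=3 and digits 1,3,8 already taken and all letters distinct, that pins D to 5. So D=5.
Step 5. [col 2: H + R ≡ R (mod 10)] column 2: given R=8, carry-in 1, and digits 1,3,5,8 already taken and all letters distinct, H+R≡R (mod 10) forces H=9 ⇒ H=9.
Step 6. [col 3: P + Z ≡ K (mod 10)] no forcing yet in column 3 (carry-in 1); Z=6 is free and consistent — try it, so Z=6.
Step 7. [col 3: P + Z ≡ K (mod 10)] K=4 is one option consistent with column 3 (P + Z ≡ K (mod 10), carry-in 1) — take it ⇒ K=4.
Step 8. [col 3: P + Z ≡ K (mod 10)] in column 3 we have P+Z≡K with carry-in 1; given Z=6, K=4 and digits 1,3,4,5,6,8,9 already taken and all letters distinct, that pins P to 7, so P=7.
Step 9. [col 4: P + G ≡ R (mod 10)] from column 4 (P=7, R=8, carry-in 1, digits 1,3,4,5,6,7,8,9 already taken and all letters distinct): G must equal 0. So G=0.

Answer: D=5, G=0, H=9, K=4, N=3, P=7, R=8, U=1, Z=6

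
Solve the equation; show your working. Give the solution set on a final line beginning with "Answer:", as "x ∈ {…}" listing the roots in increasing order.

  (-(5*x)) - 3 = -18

Step 1. [(-(5*x)) - 3 = -18] 3 comes off first (add 3). So sub: -(5*x) = -15.
Step 2. [-(5*x) = -15] flip signs both sides, so neg: 5*x = 15.
Step 3. [5*x = 15] 5 out front; divide by 5 ⇒ div: x = 3.

Answer: x ∈ {3}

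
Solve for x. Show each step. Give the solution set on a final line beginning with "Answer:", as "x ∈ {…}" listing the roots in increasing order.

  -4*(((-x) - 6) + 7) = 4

Step 1. [-4*(((-x) - 6) + 7) = 4] -4·(inner) — divide through by -4, so div: ((-x) - 6) + 7 = -1.
Step 2. [((-x) - 6) + 7 = -1] peel the +7: subtract 7 from each side. So sub: (-x) - 6 = -8.
Step 3. [(-x) - 6 = -8] peel the -6: add 6 from each side. So sub: -x = -2.
Step 4. [-x = -2] flip signs both sides. So neg: x = 2.

Answer: x ∈ {2}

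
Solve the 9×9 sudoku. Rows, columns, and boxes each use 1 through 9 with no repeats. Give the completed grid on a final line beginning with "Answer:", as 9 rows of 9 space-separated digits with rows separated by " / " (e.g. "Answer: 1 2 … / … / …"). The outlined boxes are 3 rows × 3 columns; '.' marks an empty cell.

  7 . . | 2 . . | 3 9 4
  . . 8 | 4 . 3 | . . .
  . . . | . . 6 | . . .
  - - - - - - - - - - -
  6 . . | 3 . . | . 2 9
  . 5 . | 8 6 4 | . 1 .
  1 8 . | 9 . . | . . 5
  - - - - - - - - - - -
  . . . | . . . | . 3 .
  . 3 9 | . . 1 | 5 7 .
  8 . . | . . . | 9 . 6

Step 1. [r3c4∈{1,5,7}] in col 4, 1 fits only at r3c4. So r3c4=1.
Step 2. [r5c7∈{7}] nothing but 7 survives at r5c7 ⇒ r5c7=7.
Step 3. [r6c3∈{2,3,4,7}] 3 has one home in row 6: r6c3. So r6c3=3.
Step 4. [r7c6∈{2,5,7,8,9}] across col 6, 9 lands solely at r7c6. So r7c6=9.
Step 5. [r9c8∈{4}] only 4 remains possible at r9c8. So r9c8=4.
Step 6. [r5c3∈{2}] nothing but 2 survives at r5c3 ⇒ r5c3=2.
Step 7. [r3c1∈{2,3,4,5,9}] r3c1 is the only open cell in row 3 admitting 3 ⇒ r3c1=3.
Step 8. [r3c8∈{5,8}] col 8 places 8 nowhere but r3c8 ⇒ r3c8=8.
Step 9. [r3c7∈{2}] r3c7's peers cover all but 2. So r3c7=2.
Step 10. [r2c8∈{5,6}] col 8 places 5 nowhere but r2c8 ⇒ r2c8=5.
Step 11. [r7c1∈{2,4,5}] col 1 places 5 nowhere but r7c1. So r7c1=5.
Step 12. [r8c1∈{2,4}] r8c1 is the only open cell in col 1 admitting 4, so r8c1=4.
Step 13. [r9c4∈{5,7}] 5 has one home in col 4: r9c4. So r9c4=5.
Step 14. [r7c4∈{6,7}] in col 4, 7 fits only at r7c4. So r7c4=7.
Step 15. [r9c6∈{2}] nothing but 2 survives at r9c6, so r9c6=2.
Step 16. [r7c2∈{1,2,6}] in box 7, 2 fits only at r7c2, so r7c2=2.
Step 17. [r6c6∈{7}] r6c6 is down to just 7. So r6c6=7.
Step 18. [r8c5∈{8}] only 8 remains possible at r8c5 ⇒ r8c5=8.
Step 19. [r1c5∈{5}] r1c5 is down to just 5, so r1c5=5.
Step 20. [r2c7∈{1,6}] in box 3, 6 fits only at r2c7 ⇒ r2c7=6.
Step 21. [r2c9∈{1,7}] across box 3, 1 lands solely at r2c9, so r2c9=1.
Step 22. [r2c2∈{9}] only 9 remains possible at r2c2, so r2c2=9.
Step 23. [r7c3∈{1,6}] r7c3 is the only open cell in row 7 admitting 6. So r7c3=6.
Step 24. [r1c3∈{1}] r1c3 has the single candidate 1 ⇒ r1c3=1.
Step 25. [r3c2∈{4}] nothing but 4 survives at r3c2, so r3c2=4.
Step 26. [r4c3∈{4,7}] 4 has one home in col 3: r4c3 ⇒ r4c3=4.
Step 27. [r3c5∈{7,9}] in row 3, 9 fits only at r3c5. So r3c5=9.
Step 28. [r9c2∈{1,7}] across row 9, 1 lands solely at r9c2 ⇒ r9c2=1.
Step 29. [r7c7∈{1,8}] row 7 places 1 nowhere but r7c7, so r7c7=1.
Step 30. [r6c8∈{6}] r6c8 is down to just 6, so r6c8=6.
Step 31. [r4c2∈{7}] r4c2's peers cover all but 7 ⇒ r4c2=7.
Step 32. [r9c3∈{7}] nothing but 7 survives at r9c3, so r9c3=7.
Step 33. [r2c5∈{7}] nothing but 7 survives at r2c5 ⇒ r2c5=7.
Step 34. [r1c6∈{8}] r1c6 is down to just 8, so r1c6=8.
Step 35. [r2c1∈{2}] r2c1's peers cover all but 2. So r2c1=2.
Step 36. [r6c5∈{2}] r6c5 is down to just 2. So r6c5=2.
Step 37. [r9c5∈{3}] only 3 remains possible at r9c5 ⇒ r9c5=3.
Step 38. [r4c5∈{1}] only 1 remains possible at r4c5, so r4c5=1.
Step 39. [r3c9∈{7}] only 7 remains possible at r3c9 ⇒ r3c9=7.
Step 40. [r5c1∈{9}] r5c1's peers cover all but 9, so r5c1=9.
Step 41. [r7c5∈{4}] r7c5's peers cover all but 4. So r7c5=4.
Step 42. [r7c9∈{8}] only 8 remains possible at r7c9 ⇒ r7c9=8.
Step 43. [r5c9∈{3}] nothing but 3 survives at r5c9 ⇒ r5c9=3.
Step 44. [r1c2∈{6}] r1c2 is down to just 6, so r1c2=6.
Step 45. [r8c4∈{6}] only 6 remains possible at r8c4 ⇒ r8c4=6.
Step 46. [r4c7∈{8}] nothing but 8 survives at r4c7. So r4c7=8.
Step 47. [r3c3∈{5}] nothing but 5 survives at r3c3, so r3c3=5.
Step 48. [r8c9∈{2}] r8c9 is down to just 2. So r8c9=2.
Step 49. [r4c6∈{5}] r4c6's peers cover all but 5. So r4c6=5.
Step 50. [r6c7∈{4}] r6c7's peers cover all but 4 ⇒ r6c7=4.

Answer: 7 6 1 2 5 8 3 9 4 / 2 9 8 4 7 3 6 5 1 / 3 4 5 1 9 6 2 8 7 / 6 7 4 3 1 5 8 2 9 / 9 5 2 8 6 4 7 1 3 / 1 8 3 9 2 7 4 6 5 / 5 2 6 7 4 9 1 3 8 / 4 3 9 6 8 1 5 7 2 / 8 1 7 5 3 2 9 4 6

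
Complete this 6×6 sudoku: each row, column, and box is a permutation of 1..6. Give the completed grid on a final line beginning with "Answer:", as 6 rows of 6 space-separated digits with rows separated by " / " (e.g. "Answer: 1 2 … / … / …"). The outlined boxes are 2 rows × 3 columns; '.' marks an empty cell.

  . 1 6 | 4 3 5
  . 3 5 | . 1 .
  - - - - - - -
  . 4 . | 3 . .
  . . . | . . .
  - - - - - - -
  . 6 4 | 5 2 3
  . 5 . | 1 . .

Step 1. [r4c2∈{2}] r4c2 has the single candidate 2, so r4c2=2.
Step 2. [r4c4∈{6}] r4c4's peers cover all but 6 ⇒ r4c4=6.
Step 3. [r3c3∈{1}] nothing but 1 survives at r3c3, so r3c3=1.
Step 4. [r2c6∈{2,6}] row 2 places 6 nowhere but r2c6, so r2c6=6.
Step 5. [r6c6∈{4}] r6c6's peers cover all but 4. So r6c6=4.
Step 6. [r6c3∈{2,3}] across col 3, 2 lands solely at r6c3 ⇒ r6c3=2.
Step 7. [r3c5∈{5}] nothing but 5 survives at r3c5. So r3c5=5.
Step 8. [r4c3∈{3}] r4c3's peers cover all but 3, so r4c3=3.
Step 9. [r1c1∈{2}] r1c1 has the single candidate 2. So r1c1=2.
Step 10. [r6c5∈{6}] r6c5 is down to just 6, so r6c5=6.
Step 11. [r4c1∈{5}] r4c1's peers cover all but 5 ⇒ r4c1=5.
Step 12. [r4c5∈{4}] only 4 remains possible at r4c5 ⇒ r4c5=4.
Step 13. [r3c1∈{6}] r3c1 is down to just 6. So r3c1=6.
Step 14. [r2c4∈{2}] nothing but 2 survives at r2c4 ⇒ r2c4=2.
Step 15. [r3c6∈{2}] only 2 remains possible at r3c6, so r3c6=2.
Step 16. [r6c1∈{3}] r6c1's peers cover all but 3 ⇒ r6c1=3.
Step 17. [r4c6∈{1}] r4c6 has the single candidate 1 ⇒ r4c6=1.
Step 18. [r5c1∈{1}] r5c1 is down to just 1. So r5c1=1.
Step 19. [r2c1∈{4}] r2c1 has the single candidate 4 ⇒ r2c1=4.

Answer: 2 1 6 4 3 5 / 4 3 5 2 1 6 / 6 4 1 3 5 2 / 5 2 3 6 4 1 / 1 6 4 5 2 3 / 3 5 2 1 6 4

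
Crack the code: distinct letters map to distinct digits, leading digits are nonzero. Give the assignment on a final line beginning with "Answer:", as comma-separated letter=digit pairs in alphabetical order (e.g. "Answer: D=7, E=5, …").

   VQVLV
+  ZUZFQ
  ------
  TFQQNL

Step 1. [col 1: V + Q ≡ L (mod 10)] column 1 (V + Q ≡ L (mod 10), carry-in 0) doesn't pin V yet; pick V=7 and continue ⇒ V=7.
Step 2. [col 1: V + Q ≡ L (mod 10)] no forcing yet in column 1 (carry-in 0); L=0 is free and consistent — try it ⇒ L=0.
Step 3. [col 1: V + Q ≡ L (mod 10)] in column 1 we have V+Q≡L with carry-in 0; given V=7, L=0 and digits 0,7 already taken and all letters distinct, that pins Q to 3, so Q=3.
Step 4. [col 2: L + F ≡ N (mod 10)] F=4 is one option consistent with column 2 (L + F ≡ N (mod 10), carry-in 1) — take it, so F=4.
Step 5. [col 2: L + F ≡ N (mod 10)] column 2 reads L+F+carry(1)=N with L=0, F=4; with digits 0,3,4,7 already taken and all letters distinct, the only value for N is 5 ⇒ N=5.
Step 6. [T] T is the leading digit of a 6-digit sum of two 5-digit numbers; the final carry is exactly 1, so T=1.
Step 7. [col 3: V + Z ≡ Q (mod 10)] column 3: given V=7, Q=3, carry-in 0, and digits 0,1,3,4,5,7 already taken and all letters distinct, V+Z≡Q (mod 10) forces Z=6, so Z=6.
Step 8. [col 4: Q + U ≡ Q (mod 10)] from column 4 (Q=3, carry-in 1, digits 0,1,3,4,5,6,7 already taken and all letters distinct): U must equal 9, so U=9.

Answer: F=4, L=0, N=5, Q=3, T=1, U=9, V=7, Z=6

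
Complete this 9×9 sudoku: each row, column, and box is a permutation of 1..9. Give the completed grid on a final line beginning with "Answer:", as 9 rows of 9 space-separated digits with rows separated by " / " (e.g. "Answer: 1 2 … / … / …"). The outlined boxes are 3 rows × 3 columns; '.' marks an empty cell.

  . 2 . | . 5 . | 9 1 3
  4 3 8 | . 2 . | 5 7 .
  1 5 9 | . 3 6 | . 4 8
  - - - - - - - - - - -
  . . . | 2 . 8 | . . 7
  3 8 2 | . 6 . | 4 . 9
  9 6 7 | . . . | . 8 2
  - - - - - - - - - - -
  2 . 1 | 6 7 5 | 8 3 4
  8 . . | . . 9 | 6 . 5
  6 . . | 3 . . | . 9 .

Step 1. [r2c6∈{1}] nothing but 1 survives at r2c6, so r2c6=1.
Step 2. [r5c4∈{1,5,7}] across row 5, 1 lands solely at r5c4, so r5c4=1.
Step 3. [r8c4∈{4}] r8c4's peers cover all but 4. So r8c4=4.
Step 4. [r6c7∈{1,3}] r6c7 is the only open cell in row 6 admitting 1 ⇒ r6c7=1.
Step 5. [r1c6∈{4,7}] across row 1, 4 lands solely at r1c6, so r1c6=4.
Step 6. [r9c3∈{4,5}] row 9 places 5 nowhere but r9c3. So r9c3=5.
Step 7. [r4c3∈{4}] r4c3's peers cover all but 4 ⇒ r4c3=4.
Step 8. [r9c7∈{2,7}] col 7 places 7 nowhere but r9c7. So r9c7=7.
Step 9. [r1c4∈{7,8}] 8 has one home in row 1: r1c4 ⇒ r1c4=8.
Step 10. [r4c1∈{5}] r4c1 has the single candidate 5 ⇒ r4c1=5.
Step 11. [r9c5∈{1,8}] across row 9, 8 lands solely at r9c5, so r9c5=8.
Step 12. [r3c7∈{2}] r3c7 is down to just 2 ⇒ r3c7=2.
Step 13. [r1c3∈{6}] r1c3 is down to just 6 ⇒ r1c3=6.
Step 14. [r2c9∈{6}] r2c9 has the single candidate 6 ⇒ r2c9=6.
Step 15. [r9c2∈{4}] nothing but 4 survives at r9c2, so r9c2=4.
Step 16. [r1c1∈{7}] r1c1 is down to just 7, so r1c1=7.
Step 17. [r7c2∈{9}] nothing but 9 survives at r7c2, so r7c2=9.
Step 18. [r8c8∈{2}] only 2 remains possible at r8c8, so r8c8=2.
Step 19. [r4c7∈{3}] nothing but 3 survives at r4c7 ⇒ r4c7=3.
Step 20. [r4c2∈{1}] r4c2 has the single candidate 1, so r4c2=1.
Step 21. [r8c3∈{3}] only 3 remains possible at r8c3. So r8c3=3.
Step 22. [r5c8∈{5}] r5c8's peers cover all but 5, so r5c8=5.
Step 23. [r8c2∈{7}] nothing but 7 survives at r8c2, so r8c2=7.
Step 24. [r2c4∈{9}] nothing but 9 survives at r2c4, so r2c4=9.
Step 25. [r9c9∈{1}] r9c9 has the single candidate 1 ⇒ r9c9=1.
Step 26. [r4c8∈{6}] nothing but 6 survives at r4c8, so r4c8=6.
Step 27. [r5c6∈{7}] r5c6 is down to just 7, so r5c6=7.
Step 28. [r6c4∈{5}] only 5 remains possible at r6c4 ⇒ r6c4=5.
Step 29. [r6c5∈{4}] only 4 remains possible at r6c5. So r6c5=4.
Step 30. [r8c5∈{1}] only 1 remains possible at r8c5. So r8c5=1.
Step 31. [r3c4∈{7}] nothing but 7 survives at r3c4, so r3c4=7.
Step 32. [r9c6∈{2}] only 2 remains possible at r9c6 ⇒ r9c6=2.
Step 33. [r4c5∈{9}] r4c5 is down to just 9. So r4c5=9.
Step 34. [r6c6∈{3}] r6c6's peers cover all but 3, so r6c6=3.

Answer: 7 2 6 8 5 4 9 1 3 / 4 3 8 9 2 1 5 7 6 / 1 5 9 7 3 6 2 4 8 / 5 1 4 2 9 8 3 6 7 / 3 8 2 1 6 7 4 5 9 / 9 6 7 5 4 3 1 8 2 / 2 9 1 6 7 5 8 3 4 / 8 7 3 4 1 9 6 2 5 / 6 4 5 3 8 2 7 9 1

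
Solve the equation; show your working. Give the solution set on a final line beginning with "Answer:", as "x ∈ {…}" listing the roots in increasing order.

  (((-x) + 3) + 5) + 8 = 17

Step 1. [(((-x) + 3) + 5) + 8 = 17] the outer +8 inverts by subtracting 8, so sub: ((-x) + 3) + 5 = 9.
Step 2. [((-x) + 3) + 5 = 9] peel the +5: subtract 5 from each side. So sub: (-x) + 3 = 4.
Step 3. [(-x) + 3 = 4] subtract 3: x sits inside (… + 3) ⇒ sub: -x = 1.
Step 4. [-x = 1] flip signs both sides, so neg: x = -1.

Answer: x ∈ {-1}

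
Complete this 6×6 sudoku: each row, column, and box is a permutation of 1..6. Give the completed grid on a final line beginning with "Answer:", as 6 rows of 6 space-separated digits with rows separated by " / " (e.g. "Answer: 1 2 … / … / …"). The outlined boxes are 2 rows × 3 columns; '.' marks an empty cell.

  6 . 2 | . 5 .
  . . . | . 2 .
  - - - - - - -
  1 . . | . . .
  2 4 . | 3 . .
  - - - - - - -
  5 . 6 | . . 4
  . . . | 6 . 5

Step 1. [r3c2∈{3,5,6}] across col 2, 6 lands solely at r3c2. So r3c2=6.
Step 2. [r6c2∈{1,2,3}] in row 6, 2 fits only at r6c2, so r6c2=2.
Step 3. [r2c2∈{1,3,5}] in col 2, 5 fits only at r2c2 ⇒ r2c2=5.
Step 4. [r1c4∈{1,4}] row 1 places 4 nowhere but r1c4. So r1c4=4.
Step 5. [r2c4∈{1}] r2c4 has the single candidate 1. So r2c4=1.
Step 6. [r6c3∈{1,3,4}] r6c3 is the only open cell in col 3 admitting 1 ⇒ r6c3=1.
Step 7. [r5c2∈{3}] only 3 remains possible at r5c2, so r5c2=3.
Step 8. [r2c1∈{3,4}] 3 has one home in col 1: r2c1, so r2c1=3.
Step 9. [r4c6∈{1,6}] in col 6, 1 fits only at r4c6 ⇒ r4c6=1.
Step 10. [r3c4∈{2,5}] r3c4 is the only open cell in col 4 admitting 5 ⇒ r3c4=5.
Step 11. [r5c4∈{2}] r5c4's peers cover all but 2. So r5c4=2.
Step 12. [r6c1∈{4}] r6c1's peers cover all but 4, so r6c1=4.
Step 13. [r3c6∈{2}] r3c6's peers cover all but 2, so r3c6=2.
Step 14. [r3c5∈{4}] nothing but 4 survives at r3c5, so r3c5=4.
Step 15. [r6c5∈{3}] only 3 remains possible at r6c5. So r6c5=3.
Step 16. [r3c3∈{3}] only 3 remains possible at r3c3 ⇒ r3c3=3.
Step 17. [r1c2∈{1}] r1c2 has the single candidate 1, so r1c2=1.
Step 18. [r5c5∈{1}] r5c5 is down to just 1, so r5c5=1.
Step 19. [r4c3∈{5}] r4c3 is down to just 5 ⇒ r4c3=5.
Step 20. [r4c5∈{6}] r4c5's peers cover all but 6 ⇒ r4c5=6.
Step 21. [r1c6∈{3}] r1c6 is down to just 3 ⇒ r1c6=3.
Step 22. [r2c3∈{4}] r2c3's peers cover all but 4, so r2c3=4.
Step 23. [r2c6∈{6}] r2c6 is down to just 6, so r2c6=6.

Answer: 6 1 2 4 5 3 / 3 5 4 1 2 6 / 1 6 3 5 4 2 / 2 4 5 3 6 1 / 5 3 6 2 1 4 / 4 2 1 6 3 5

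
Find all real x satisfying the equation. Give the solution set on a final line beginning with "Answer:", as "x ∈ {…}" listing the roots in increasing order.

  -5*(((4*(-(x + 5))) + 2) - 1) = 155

Step 1. [-5*(((4*(-(x + 5))) + 2) - 1) = 155] -5 out front; divide by -5, so div: ((4*(-(x + 5))) + 2) - 1 = -31.
Step 2. [((4*(-(x + 5))) + 2) - 1 = -31] -1 is outermost — add 1 both sides, so sub: (4*(-(x + 5))) + 2 = -30.
Step 3. [(4*(-(x + 5))) + 2 = -30] peel the +2: subtract 2 from each side. So sub: 4*(-(x + 5)) = -32.
Step 4. [4*(-(x + 5)) = -32] divide by the outer 4. So div: -(x + 5) = -8.
Step 5. [-(x + 5) = -8] flip signs both sides ⇒ neg: x + 5 = 8.
Step 6. [x + 5 = 8] 5 comes off first (subtract 5) ⇒ sub: x = 3.

Answer: x ∈ {3}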